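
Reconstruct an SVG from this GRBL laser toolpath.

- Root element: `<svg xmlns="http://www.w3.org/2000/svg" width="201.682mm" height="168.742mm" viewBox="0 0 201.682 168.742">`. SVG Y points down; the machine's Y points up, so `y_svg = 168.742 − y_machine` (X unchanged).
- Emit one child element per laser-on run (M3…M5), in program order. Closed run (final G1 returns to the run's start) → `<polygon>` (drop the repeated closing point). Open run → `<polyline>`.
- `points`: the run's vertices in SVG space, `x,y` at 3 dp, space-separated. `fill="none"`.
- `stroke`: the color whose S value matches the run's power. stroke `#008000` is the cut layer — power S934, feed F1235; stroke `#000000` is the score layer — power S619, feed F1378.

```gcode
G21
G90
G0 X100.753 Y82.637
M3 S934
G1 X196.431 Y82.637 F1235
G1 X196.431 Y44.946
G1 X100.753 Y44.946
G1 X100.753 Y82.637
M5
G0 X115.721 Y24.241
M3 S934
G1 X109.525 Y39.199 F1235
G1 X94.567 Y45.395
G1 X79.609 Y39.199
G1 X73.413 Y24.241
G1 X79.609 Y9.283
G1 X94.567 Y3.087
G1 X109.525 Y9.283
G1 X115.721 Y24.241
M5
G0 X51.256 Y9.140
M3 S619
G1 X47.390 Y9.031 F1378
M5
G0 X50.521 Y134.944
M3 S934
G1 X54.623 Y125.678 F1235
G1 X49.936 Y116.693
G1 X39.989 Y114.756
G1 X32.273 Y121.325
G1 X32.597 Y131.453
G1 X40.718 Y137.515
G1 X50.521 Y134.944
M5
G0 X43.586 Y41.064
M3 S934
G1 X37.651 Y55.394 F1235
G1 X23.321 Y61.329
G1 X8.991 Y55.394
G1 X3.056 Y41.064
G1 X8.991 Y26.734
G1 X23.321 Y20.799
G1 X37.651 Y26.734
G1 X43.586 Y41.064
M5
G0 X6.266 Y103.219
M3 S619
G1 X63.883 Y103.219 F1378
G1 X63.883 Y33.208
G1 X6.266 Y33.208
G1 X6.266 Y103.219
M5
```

Machine Y-up, SVG Y-down with viewBox height 168.742, so y_svg = 168.742 − y_machine; X carries over.

Run 1: power S934 maps to stroke `#008000` (cut). The run returns to its start, so emit a `<polygon>` with points (Y-flipped): 100.753,86.105 196.431,86.105 196.431,123.796 100.753,123.796.

Run 2: the run's S934 means `#008000` (cut). The run returns to its start, so emit a `<polygon>` with points (Y-flipped): 115.721,144.501 109.525,129.543 94.567,123.347 79.609,129.543 73.413,144.501 79.609,159.459 94.567,165.655 109.525,159.459.

Run 3: the run's S619 means `#000000` (score). The run is open, so emit a `<polyline>` with points (Y-flipped): 51.256,159.602 47.390,159.711.

Run 4: the run's S934 means `#008000` (cut). The run returns to its start, so emit a `<polygon>` with points (Y-flipped): 50.521,33.798 54.623,43.064 49.936,52.049 39.989,53.986 32.273,47.417 32.597,37.289 40.718,31.227.

Run 5: S934 ⇒ cut layer `#008000`. The run returns to its start, so emit a `<polygon>` with points (Y-flipped): 43.586,127.678 37.651,113.348 23.321,107.413 8.991,113.348 3.056,127.678 8.991,142.008 23.321,147.943 37.651,142.008.

Run 6: the run's S619 means `#000000` (score). The run returns to its start, so emit a `<polygon>` with points (Y-flipped): 6.266,65.523 63.883,65.523 63.883,135.534 6.266,135.534.

<svg xmlns="http://www.w3.org/2000/svg" width="201.682mm" height="168.742mm" viewBox="0 0 201.682 168.742">
  <polygon points="100.753,86.105 196.431,86.105 196.431,123.796 100.753,123.796" fill="none" stroke="#008000"/>
  <polygon points="115.721,144.501 109.525,129.543 94.567,123.347 79.609,129.543 73.413,144.501 79.609,159.459 94.567,165.655 109.525,159.459" fill="none" stroke="#008000"/>
  <polyline points="51.256,159.602 47.390,159.711" fill="none" stroke="#000000"/>
  <polygon points="50.521,33.798 54.623,43.064 49.936,52.049 39.989,53.986 32.273,47.417 32.597,37.289 40.718,31.227" fill="none" stroke="#008000"/>
  <polygon points="43.586,127.678 37.651,113.348 23.321,107.413 8.991,113.348 3.056,127.678 8.991,142.008 23.321,147.943 37.651,142.008" fill="none" stroke="#008000"/>
  <polygon points="6.266,65.523 63.883,65.523 63.883,135.534 6.266,135.534" fill="none" stroke="#000000"/>
</svg>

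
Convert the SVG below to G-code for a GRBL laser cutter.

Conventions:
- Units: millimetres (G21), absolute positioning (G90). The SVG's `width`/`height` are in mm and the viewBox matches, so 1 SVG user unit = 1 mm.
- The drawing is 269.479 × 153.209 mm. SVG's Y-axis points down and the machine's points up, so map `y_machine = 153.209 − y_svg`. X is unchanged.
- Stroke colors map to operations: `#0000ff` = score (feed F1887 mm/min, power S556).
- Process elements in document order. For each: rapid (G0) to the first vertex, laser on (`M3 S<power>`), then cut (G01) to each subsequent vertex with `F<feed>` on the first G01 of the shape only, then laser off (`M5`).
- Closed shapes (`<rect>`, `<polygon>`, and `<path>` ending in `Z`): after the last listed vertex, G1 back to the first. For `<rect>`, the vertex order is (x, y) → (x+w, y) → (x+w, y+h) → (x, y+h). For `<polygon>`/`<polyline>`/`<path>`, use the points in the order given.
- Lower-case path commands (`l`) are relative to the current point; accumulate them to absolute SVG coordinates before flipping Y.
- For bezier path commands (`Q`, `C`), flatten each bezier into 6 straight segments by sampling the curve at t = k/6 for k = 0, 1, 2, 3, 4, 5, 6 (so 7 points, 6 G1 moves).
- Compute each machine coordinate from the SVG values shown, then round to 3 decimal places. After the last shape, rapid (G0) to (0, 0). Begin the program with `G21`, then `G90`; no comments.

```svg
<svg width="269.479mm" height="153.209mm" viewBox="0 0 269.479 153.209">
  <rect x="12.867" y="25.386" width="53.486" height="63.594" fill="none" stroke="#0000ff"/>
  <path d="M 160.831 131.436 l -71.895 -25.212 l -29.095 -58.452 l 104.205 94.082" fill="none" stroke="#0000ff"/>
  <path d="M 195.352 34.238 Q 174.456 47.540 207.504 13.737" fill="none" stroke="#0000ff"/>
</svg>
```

viewBox `0 0 269.479 153.209` with mm width/height → 1 unit = 1 mm. Flip: y_m = 153.209 − y_svg.

**Shape 1** — `<rect>` rectangle, stroke `#0000ff` → score (S556, F1887). Machine vertices: (12.867,127.823) → (66.353,127.823) → (66.353,64.229) → (12.867,64.229) → (12.867,127.823). Closed: final G1 returns to the first vertex.

**Shape 2** — `<path>` open polyline, stroke `#0000ff` → score (S556, F1887). Machine vertices: (160.831,21.773) → (88.936,46.985) → (59.841,105.437) → (164.046,11.355). Open path.

**Shape 3** — `<path>` quadratic bezier, stroke `#0000ff` → score (S556, F1887). Control points (SVG): P0=(195.352,34.238), P1=(174.456,47.540), P2=(207.504,13.737); sampled at t=k/6. Machine vertices: (195.352,118.971) → (189.885,115.845) → (187.415,115.337) → (187.942,117.445) → (191.466,122.171) → (197.986,129.513) → (207.504,139.472). Open path.

G21
G90
G0 X12.867 Y127.823
M3 S556
G01 X66.353 Y127.823 F1887
G01 X66.353 Y64.229
G01 X12.867 Y64.229
G01 X12.867 Y127.823
M5
G0 X160.831 Y21.773
M3 S556
G01 X88.936 Y46.985 F1887
G01 X59.841 Y105.437
G01 X164.046 Y11.355
M5
G0 X195.352 Y118.971
M3 S556
G01 X189.885 Y115.845 F1887
G01 X187.415 Y115.337
G01 X187.942 Y117.445
G01 X191.466 Y122.171
G01 X197.986 Y129.513
G01 X207.504 Y139.472
M5
G0 X0.000 Y0.000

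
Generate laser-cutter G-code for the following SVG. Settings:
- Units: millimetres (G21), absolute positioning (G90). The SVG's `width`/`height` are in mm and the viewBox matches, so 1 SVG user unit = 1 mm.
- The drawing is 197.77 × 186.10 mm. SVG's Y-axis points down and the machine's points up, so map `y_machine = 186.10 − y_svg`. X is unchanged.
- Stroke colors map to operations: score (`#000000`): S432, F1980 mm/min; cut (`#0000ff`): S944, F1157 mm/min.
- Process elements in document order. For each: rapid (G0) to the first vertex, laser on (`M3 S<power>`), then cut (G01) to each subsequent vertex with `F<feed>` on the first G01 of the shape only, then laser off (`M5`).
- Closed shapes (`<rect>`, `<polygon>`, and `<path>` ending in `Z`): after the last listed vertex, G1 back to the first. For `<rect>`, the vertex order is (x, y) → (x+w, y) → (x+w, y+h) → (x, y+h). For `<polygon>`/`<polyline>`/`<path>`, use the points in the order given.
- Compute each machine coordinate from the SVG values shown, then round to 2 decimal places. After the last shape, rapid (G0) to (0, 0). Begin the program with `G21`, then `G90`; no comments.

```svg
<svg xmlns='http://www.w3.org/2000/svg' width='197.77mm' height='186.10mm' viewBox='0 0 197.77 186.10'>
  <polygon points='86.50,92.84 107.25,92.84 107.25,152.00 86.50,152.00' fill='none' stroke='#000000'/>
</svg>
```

Since the viewBox matches the mm dimensions, user units are millimetres directly. The only transform is the Y-flip y_m = 186.10 − y_svg.

Shape 1 is a rectangle drawn with `<polygon>`. Its stroke #000000 means score at S432, F1980. After flipping Y the toolpath is (86.50,93.26) → (107.25,93.26) → (107.25,34.10) → (86.50,34.10) → (86.50,93.26), returning to the start.

G21
G90
G0 X86.50 Y93.26
M3 S432
G01 X107.25 Y93.26 F1980
G01 X107.25 Y34.10
G01 X86.50 Y34.10
G01 X86.50 Y93.26
M5
G0 X0.00 Y0.00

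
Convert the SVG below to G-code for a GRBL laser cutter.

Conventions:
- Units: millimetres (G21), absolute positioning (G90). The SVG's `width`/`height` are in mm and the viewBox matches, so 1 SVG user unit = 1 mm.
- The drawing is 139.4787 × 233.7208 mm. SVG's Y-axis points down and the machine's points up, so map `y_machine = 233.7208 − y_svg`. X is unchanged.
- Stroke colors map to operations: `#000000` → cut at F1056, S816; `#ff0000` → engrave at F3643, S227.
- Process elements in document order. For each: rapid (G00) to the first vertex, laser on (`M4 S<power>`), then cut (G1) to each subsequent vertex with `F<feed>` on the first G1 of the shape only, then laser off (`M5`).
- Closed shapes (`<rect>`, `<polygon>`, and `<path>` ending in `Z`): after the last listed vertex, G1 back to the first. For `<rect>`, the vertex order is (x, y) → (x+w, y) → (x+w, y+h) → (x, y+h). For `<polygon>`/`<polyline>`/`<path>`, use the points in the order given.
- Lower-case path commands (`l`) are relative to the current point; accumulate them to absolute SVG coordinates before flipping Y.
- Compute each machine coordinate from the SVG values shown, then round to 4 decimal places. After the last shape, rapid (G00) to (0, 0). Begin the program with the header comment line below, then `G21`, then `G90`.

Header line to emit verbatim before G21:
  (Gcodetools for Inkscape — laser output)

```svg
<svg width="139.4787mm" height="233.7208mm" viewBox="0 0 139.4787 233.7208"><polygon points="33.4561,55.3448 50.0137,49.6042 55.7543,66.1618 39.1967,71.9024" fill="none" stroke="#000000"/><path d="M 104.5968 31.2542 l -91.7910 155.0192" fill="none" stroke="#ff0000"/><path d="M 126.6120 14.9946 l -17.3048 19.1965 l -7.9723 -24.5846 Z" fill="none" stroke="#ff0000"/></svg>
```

viewBox `0 0 139.4787 233.7208` with mm width/height → 1 unit = 1 mm. Flip: y_m = 233.7208 − y_svg.

**Shape 1** — `<polygon>` regular polygon, stroke `#000000` → cut (S816, F1056). Machine vertices: (33.4561,178.3760) → (50.0137,184.1166) → (55.7543,167.5590) → (39.1967,161.8184) → (33.4561,178.3760). Closed: final G1 returns to the first vertex.

**Shape 2** — `<path>` line segment, stroke `#ff0000` → engrave (S227, F3643). Machine vertices: (104.5968,202.4666) → (12.8058,47.4474). Open path.

**Shape 3** — `<path>` regular polygon, stroke `#ff0000` → engrave (S227, F3643). Machine vertices: (126.6120,218.7262) → (109.3072,199.5297) → (101.3349,224.1143) → (126.6120,218.7262). Closed: final G1 returns to the first vertex.

(Gcodetools for Inkscape — laser output)
G21
G90
G00 X33.4561 Y178.3760
M4 S816
G1 X50.0137 Y184.1166 F1056
G1 X55.7543 Y167.5590
G1 X39.1967 Y161.8184
G1 X33.4561 Y178.3760
M5
G00 X104.5968 Y202.4666
M4 S227
G1 X12.8058 Y47.4474 F3643
M5
G00 X126.6120 Y218.7262
M4 S227
G1 X109.3072 Y199.5297 F3643
G1 X101.3349 Y224.1143
G1 X126.6120 Y218.7262
M5
G00 X0.0000 Y0.0000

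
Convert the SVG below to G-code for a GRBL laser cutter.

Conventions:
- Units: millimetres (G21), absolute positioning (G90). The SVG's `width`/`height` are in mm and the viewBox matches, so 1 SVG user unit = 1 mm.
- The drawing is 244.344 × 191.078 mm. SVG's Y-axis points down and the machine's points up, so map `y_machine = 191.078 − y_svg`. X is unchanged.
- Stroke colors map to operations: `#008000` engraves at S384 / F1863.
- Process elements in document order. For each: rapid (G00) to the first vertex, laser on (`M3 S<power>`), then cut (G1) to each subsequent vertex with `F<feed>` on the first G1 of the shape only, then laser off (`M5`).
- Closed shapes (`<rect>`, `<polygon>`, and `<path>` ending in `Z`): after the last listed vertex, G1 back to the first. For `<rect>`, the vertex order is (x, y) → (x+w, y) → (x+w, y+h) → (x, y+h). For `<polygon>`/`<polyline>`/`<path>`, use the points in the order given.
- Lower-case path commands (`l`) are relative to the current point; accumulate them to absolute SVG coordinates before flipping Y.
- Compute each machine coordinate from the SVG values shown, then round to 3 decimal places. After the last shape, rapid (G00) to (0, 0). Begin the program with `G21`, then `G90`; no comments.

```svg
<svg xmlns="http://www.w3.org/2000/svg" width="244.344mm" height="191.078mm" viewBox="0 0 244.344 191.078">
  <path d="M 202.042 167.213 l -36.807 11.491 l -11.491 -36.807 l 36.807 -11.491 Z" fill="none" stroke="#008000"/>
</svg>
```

G21
G90
G00 X202.042 Y23.865
M3 S384
G1 X165.235 Y12.374 F1863
G1 X153.744 Y49.181
G1 X190.551 Y60.672
G1 X202.042 Y23.865
M5
G00 X0.000 Y0.000

Since the viewBox matches the mm dimensions, user units are millimetres directly. The only transform is the Y-flip y_m = 191.078 − y_svg.

Shape 1 is a regular polygon drawn with `<path>`. Its stroke #008000 means engrave at S384, F1863. After flipping Y the toolpath is (202.042,23.865) → (165.235,12.374) → (153.744,49.181) → (190.551,60.672) → (202.042,23.865), returning to the start.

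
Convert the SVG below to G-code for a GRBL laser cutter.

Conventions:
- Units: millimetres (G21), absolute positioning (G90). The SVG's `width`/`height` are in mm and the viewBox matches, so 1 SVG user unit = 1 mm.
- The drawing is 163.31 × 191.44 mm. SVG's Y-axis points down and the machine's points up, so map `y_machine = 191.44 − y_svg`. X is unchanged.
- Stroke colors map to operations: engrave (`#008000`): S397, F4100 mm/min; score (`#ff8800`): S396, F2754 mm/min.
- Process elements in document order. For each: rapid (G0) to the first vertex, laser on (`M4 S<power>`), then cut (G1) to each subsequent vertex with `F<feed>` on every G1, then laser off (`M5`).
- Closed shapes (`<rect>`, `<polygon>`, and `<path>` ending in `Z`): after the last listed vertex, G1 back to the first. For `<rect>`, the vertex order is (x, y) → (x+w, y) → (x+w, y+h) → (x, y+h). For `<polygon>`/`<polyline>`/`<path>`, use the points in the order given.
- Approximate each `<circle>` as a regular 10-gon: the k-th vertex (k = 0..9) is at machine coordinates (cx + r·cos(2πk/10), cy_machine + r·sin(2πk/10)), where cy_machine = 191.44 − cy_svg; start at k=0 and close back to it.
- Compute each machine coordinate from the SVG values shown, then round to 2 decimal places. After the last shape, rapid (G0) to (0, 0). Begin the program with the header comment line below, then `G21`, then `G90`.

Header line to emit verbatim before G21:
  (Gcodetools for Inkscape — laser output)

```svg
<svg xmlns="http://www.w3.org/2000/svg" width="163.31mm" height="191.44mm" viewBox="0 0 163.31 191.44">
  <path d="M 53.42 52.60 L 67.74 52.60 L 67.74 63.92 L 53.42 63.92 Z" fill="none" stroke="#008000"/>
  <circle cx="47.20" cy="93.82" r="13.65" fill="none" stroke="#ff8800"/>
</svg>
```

(Gcodetools for Inkscape — laser output)
G21
G90
G0 X53.42 Y138.84
M4 S397
G1 X67.74 Y138.84 F4100
G1 X67.74 Y127.52 F4100
G1 X53.42 Y127.52 F4100
G1 X53.42 Y138.84 F4100
M5
G0 X60.85 Y97.62
M4 S396
G1 X58.24 Y105.64 F2754
G1 X51.42 Y110.60 F2754
G1 X42.98 Y110.60 F2754
G1 X36.16 Y105.64 F2754
G1 X33.55 Y97.62 F2754
G1 X36.16 Y89.60 F2754
G1 X42.98 Y84.64 F2754
G1 X51.42 Y84.64 F2754
G1 X58.24 Y89.60 F2754
G1 X60.85 Y97.62 F2754
M5
G0 X0.00 Y0.00

Since the viewBox matches the mm dimensions, user units are millimetres directly. The only transform is the Y-flip y_m = 191.44 − y_svg.

Shape 1 is a rectangle drawn with `<path>`. Its stroke #008000 means engrave at S397, F4100. After flipping Y the toolpath is (53.42,138.84) → (67.74,138.84) → (67.74,127.52) → (53.42,127.52) → (53.42,138.84), returning to the start.

Shape 2 is a circle drawn with `<circle>`. Its stroke #ff8800 means score at S396, F2754. After flipping Y the toolpath is (60.85,97.62) → (58.24,105.64) → (51.42,110.60) → (42.98,110.60) → (36.16,105.64) → (33.55,97.62) → (36.16,89.60) → (42.98,84.64) → (51.42,84.64) → (58.24,89.60) → (60.85,97.62), returning to the start.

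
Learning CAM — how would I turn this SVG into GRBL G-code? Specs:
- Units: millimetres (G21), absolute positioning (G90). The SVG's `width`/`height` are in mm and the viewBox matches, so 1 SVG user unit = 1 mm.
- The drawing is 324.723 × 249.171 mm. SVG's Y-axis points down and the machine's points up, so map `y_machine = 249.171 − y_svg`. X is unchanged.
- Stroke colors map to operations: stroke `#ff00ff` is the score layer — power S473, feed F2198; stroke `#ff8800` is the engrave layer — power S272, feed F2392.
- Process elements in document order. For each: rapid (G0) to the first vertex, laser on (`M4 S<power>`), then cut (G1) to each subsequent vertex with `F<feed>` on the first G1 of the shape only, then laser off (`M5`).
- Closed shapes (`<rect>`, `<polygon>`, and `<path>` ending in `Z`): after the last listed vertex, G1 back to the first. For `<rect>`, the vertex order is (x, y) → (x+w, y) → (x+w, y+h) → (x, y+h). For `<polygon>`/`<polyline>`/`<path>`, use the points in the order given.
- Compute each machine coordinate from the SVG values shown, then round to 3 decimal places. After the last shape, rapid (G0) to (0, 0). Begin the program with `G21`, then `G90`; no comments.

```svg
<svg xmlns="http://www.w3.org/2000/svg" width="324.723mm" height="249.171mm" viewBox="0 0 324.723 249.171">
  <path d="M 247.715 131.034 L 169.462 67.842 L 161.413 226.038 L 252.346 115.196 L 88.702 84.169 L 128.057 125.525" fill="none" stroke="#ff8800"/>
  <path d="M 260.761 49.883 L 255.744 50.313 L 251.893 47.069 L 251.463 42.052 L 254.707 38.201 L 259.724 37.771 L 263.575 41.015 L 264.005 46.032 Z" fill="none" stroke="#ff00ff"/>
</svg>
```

viewBox `0 0 324.723 249.171` with mm width/height → 1 unit = 1 mm. Flip: y_m = 249.171 − y_svg.

**Shape 1** — `<path>` open polyline, stroke `#ff8800` → engrave (S272, F2392). Machine vertices: (247.715,118.137) → (169.462,181.329) → (161.413,23.133) → (252.346,133.975) → (88.702,165.002) → (128.057,123.646). Open path.

**Shape 2** — `<path>` regular polygon, stroke `#ff00ff` → score (S473, F2198). Machine vertices: (260.761,199.288) → (255.744,198.858) → (251.893,202.102) → (251.463,207.119) → (254.707,210.970) → (259.724,211.400) → (263.575,208.156) → (264.005,203.139) → (260.761,199.288). Closed: final G1 returns to the first vertex.

G21
G90
G0 X247.715 Y118.137
M4 S272
G1 X169.462 Y181.329 F2392
G1 X161.413 Y23.133
G1 X252.346 Y133.975
G1 X88.702 Y165.002
G1 X128.057 Y123.646
M5
G0 X260.761 Y199.288
M4 S473
G1 X255.744 Y198.858 F2198
G1 X251.893 Y202.102
G1 X251.463 Y207.119
G1 X254.707 Y210.970
G1 X259.724 Y211.400
G1 X263.575 Y208.156
G1 X264.005 Y203.139
G1 X260.761 Y199.288
M5
G0 X0.000 Y0.000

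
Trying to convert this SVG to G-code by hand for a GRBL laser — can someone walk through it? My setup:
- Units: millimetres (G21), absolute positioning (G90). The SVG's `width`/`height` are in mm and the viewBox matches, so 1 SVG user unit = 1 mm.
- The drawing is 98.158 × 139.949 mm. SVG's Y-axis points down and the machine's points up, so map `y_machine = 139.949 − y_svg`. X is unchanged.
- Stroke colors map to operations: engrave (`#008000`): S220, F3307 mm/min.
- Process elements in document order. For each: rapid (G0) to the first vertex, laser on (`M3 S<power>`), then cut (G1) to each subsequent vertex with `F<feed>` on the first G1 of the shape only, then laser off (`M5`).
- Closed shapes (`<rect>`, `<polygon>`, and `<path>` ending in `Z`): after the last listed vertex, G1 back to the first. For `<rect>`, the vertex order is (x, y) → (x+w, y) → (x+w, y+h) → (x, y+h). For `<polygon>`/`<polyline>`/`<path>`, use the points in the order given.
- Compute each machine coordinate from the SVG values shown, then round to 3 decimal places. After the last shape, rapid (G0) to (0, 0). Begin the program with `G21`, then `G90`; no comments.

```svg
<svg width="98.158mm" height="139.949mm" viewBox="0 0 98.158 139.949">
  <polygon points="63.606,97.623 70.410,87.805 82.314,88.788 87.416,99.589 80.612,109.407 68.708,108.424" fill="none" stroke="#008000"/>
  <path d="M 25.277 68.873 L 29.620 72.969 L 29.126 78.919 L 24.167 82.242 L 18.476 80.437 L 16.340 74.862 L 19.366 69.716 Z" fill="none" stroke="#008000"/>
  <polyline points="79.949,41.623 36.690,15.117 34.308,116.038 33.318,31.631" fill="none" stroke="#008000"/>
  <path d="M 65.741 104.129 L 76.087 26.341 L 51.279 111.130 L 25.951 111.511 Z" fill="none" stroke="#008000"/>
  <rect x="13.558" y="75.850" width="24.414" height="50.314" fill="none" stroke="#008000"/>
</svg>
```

G21
G90
G0 X63.606 Y42.326
M3 S220
G1 X70.410 Y52.144 F3307
G1 X82.314 Y51.161
G1 X87.416 Y40.360
G1 X80.612 Y30.542
G1 X68.708 Y31.525
G1 X63.606 Y42.326
M5
G0 X25.277 Y71.076
M3 S220
G1 X29.620 Y66.980 F3307
G1 X29.126 Y61.030
G1 X24.167 Y57.707
G1 X18.476 Y59.512
G1 X16.340 Y65.087
G1 X19.366 Y70.233
G1 X25.277 Y71.076
M5
G0 X79.949 Y98.326
M3 S220
G1 X36.690 Y124.832 F3307
G1 X34.308 Y23.911
G1 X33.318 Y108.318
M5
G0 X65.741 Y35.820
M3 S220
G1 X76.087 Y113.608 F3307
G1 X51.279 Y28.819
G1 X25.951 Y28.438
G1 X65.741 Y35.820
M5
G0 X13.558 Y64.099
M3 S220
G1 X37.972 Y64.099 F3307
G1 X37.972 Y13.785
G1 X13.558 Y13.785
G1 X13.558 Y64.099
M5
G0 X0.000 Y0.000

1 u = 1 mm; y_m = 139.949 − y.

[1] `<polygon>` regular polygon, #008000→engrave S220 F3307: (63.606,42.326) → (70.410,52.144) → (82.314,51.161) → (87.416,40.360) → (80.612,30.542) → (68.708,31.525) → (63.606,42.326) (closed)

[2] `<path>` regular polygon, #008000→engrave S220 F3307: (25.277,71.076) → (29.620,66.980) → (29.126,61.030) → (24.167,57.707) → (18.476,59.512) → (16.340,65.087) → (19.366,70.233) → (25.277,71.076) (closed)

[3] `<polyline>` open polyline, #008000→engrave S220 F3307: (79.949,98.326) → (36.690,124.832) → (34.308,23.911) → (33.318,108.318)

[4] `<path>` closed polygon, #008000→engrave S220 F3307: (65.741,35.820) → (76.087,113.608) → (51.279,28.819) → (25.951,28.438) → (65.741,35.820) (closed)

[5] `<rect>` rectangle, #008000→engrave S220 F3307: (13.558,64.099) → (37.972,64.099) → (37.972,13.785) → (13.558,13.785) → (13.558,64.099) (closed)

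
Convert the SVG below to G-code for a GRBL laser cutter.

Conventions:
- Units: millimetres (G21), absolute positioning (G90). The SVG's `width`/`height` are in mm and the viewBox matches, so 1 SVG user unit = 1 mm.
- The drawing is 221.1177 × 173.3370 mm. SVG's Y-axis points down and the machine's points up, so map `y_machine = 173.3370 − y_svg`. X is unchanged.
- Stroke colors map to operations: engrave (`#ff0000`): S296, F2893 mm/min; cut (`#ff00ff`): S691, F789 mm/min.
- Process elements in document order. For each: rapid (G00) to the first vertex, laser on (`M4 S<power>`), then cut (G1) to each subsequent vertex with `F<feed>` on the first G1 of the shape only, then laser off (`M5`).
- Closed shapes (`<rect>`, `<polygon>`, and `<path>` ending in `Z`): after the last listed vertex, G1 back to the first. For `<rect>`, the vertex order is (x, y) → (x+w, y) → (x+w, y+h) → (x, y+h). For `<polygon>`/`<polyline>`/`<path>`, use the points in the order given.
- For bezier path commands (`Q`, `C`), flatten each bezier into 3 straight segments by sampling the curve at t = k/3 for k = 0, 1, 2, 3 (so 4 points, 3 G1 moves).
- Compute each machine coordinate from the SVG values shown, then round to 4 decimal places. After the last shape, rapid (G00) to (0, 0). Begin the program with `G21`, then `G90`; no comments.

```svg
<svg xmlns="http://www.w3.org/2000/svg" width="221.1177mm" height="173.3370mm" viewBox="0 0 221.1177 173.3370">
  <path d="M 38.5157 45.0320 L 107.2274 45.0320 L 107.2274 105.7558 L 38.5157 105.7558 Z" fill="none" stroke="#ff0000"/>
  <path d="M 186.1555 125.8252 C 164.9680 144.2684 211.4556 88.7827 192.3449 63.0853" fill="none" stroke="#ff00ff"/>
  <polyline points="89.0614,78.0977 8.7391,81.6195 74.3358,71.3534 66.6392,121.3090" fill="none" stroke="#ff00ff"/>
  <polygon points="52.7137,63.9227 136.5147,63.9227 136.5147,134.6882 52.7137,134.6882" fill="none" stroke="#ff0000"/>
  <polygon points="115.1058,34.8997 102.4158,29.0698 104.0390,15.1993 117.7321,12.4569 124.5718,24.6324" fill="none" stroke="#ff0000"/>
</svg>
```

G21
G90
G00 X38.5157 Y128.3050
M4 S296
G1 X107.2274 Y128.3050 F2893
G1 X107.2274 Y67.5812
G1 X38.5157 Y67.5812
G1 X38.5157 Y128.3050
M5
G00 X186.1555 Y47.5118
M4 S691
G1 X182.5903 Y49.8702 F789
G1 X194.5256 Y78.4662
G1 X192.3449 Y110.2517
M5
G00 X89.0614 Y95.2393
M4 S691
G1 X8.7391 Y91.7175 F789
G1 X74.3358 Y101.9836
G1 X66.6392 Y52.0280
M5
G00 X52.7137 Y109.4143
M4 S296
G1 X136.5147 Y109.4143 F2893
G1 X136.5147 Y38.6488
G1 X52.7137 Y38.6488
G1 X52.7137 Y109.4143
M5
G00 X115.1058 Y138.4373
M4 S296
G1 X102.4158 Y144.2672 F2893
G1 X104.0390 Y158.1377
G1 X117.7321 Y160.8801
G1 X124.5718 Y148.7046
G1 X115.1058 Y138.4373
M5
G00 X0.0000 Y0.0000

viewBox `0 0 221.1177 173.3370` with mm width/height → 1 unit = 1 mm. Flip: y_m = 173.3370 − y_svg.

**Shape 1** — `<path>` rectangle, stroke `#ff0000` → engrave (S296, F2893). Machine vertices: (38.5157,128.3050) → (107.2274,128.3050) → (107.2274,67.5812) → (38.5157,67.5812) → (38.5157,128.3050). Closed: final G1 returns to the first vertex.

**Shape 2** — `<path>` cubic bezier, stroke `#ff00ff` → cut (S691, F789). Control points (SVG): P0=(186.1555,125.8252), P1=(164.9680,144.2684), P2=(211.4556,88.7827), P3=(192.3449,63.0853); sampled at t=k/3. Machine vertices: (186.1555,47.5118) → (182.5903,49.8702) → (194.5256,78.4662) → (192.3449,110.2517). Open path.

**Shape 3** — `<polyline>` open polyline, stroke `#ff00ff` → cut (S691, F789). Machine vertices: (89.0614,95.2393) → (8.7391,91.7175) → (74.3358,101.9836) → (66.6392,52.0280). Open path.

**Shape 4** — `<polygon>` rectangle, stroke `#ff0000` → engrave (S296, F2893). Machine vertices: (52.7137,109.4143) → (136.5147,109.4143) → (136.5147,38.6488) → (52.7137,38.6488) → (52.7137,109.4143). Closed: final G1 returns to the first vertex.

**Shape 5** — `<polygon>` regular polygon, stroke `#ff0000` → engrave (S296, F2893). Machine vertices: (115.1058,138.4373) → (102.4158,144.2672) → (104.0390,158.1377) → (117.7321,160.8801) → (124.5718,148.7046) → (115.1058,138.4373). Closed: final G1 returns to the first vertex.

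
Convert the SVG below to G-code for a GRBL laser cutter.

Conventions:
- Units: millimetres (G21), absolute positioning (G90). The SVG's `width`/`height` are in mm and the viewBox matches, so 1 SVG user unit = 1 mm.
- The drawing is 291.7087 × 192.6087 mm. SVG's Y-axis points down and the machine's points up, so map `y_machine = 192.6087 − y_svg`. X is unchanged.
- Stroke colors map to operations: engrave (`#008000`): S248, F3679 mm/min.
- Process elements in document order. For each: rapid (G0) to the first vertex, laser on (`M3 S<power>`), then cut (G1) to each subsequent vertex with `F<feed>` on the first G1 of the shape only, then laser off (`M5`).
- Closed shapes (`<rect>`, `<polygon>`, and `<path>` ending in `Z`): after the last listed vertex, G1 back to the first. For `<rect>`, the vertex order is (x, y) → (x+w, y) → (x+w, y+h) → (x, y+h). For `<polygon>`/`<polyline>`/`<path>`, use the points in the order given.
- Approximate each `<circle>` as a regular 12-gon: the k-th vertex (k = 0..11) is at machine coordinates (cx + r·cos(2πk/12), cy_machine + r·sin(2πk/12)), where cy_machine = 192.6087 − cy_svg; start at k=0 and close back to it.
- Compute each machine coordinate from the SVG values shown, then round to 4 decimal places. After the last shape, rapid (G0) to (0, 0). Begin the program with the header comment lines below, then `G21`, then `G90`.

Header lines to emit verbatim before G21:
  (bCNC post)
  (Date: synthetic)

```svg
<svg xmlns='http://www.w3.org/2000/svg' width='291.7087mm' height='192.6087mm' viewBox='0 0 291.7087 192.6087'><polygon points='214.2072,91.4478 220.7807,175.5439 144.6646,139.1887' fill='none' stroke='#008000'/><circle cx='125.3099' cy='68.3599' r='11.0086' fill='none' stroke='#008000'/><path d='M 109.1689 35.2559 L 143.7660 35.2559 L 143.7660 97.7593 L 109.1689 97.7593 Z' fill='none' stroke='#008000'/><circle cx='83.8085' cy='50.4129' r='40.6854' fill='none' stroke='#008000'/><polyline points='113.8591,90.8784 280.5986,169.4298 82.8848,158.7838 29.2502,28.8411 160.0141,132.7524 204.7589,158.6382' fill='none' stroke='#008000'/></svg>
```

(bCNC post)
(Date: synthetic)
G21
G90
G0 X214.2072 Y101.1609
M3 S248
G1 X220.7807 Y17.0648 F3679
G1 X144.6646 Y53.4200
G1 X214.2072 Y101.1609
M5
G0 X136.3185 Y124.2488
M3 S248
G1 X134.8436 Y129.7531 F3679
G1 X130.8142 Y133.7825
G1 X125.3099 Y135.2574
G1 X119.8056 Y133.7825
G1 X115.7762 Y129.7531
G1 X114.3013 Y124.2488
G1 X115.7762 Y118.7445
G1 X119.8056 Y114.7151
G1 X125.3099 Y113.2402
G1 X130.8142 Y114.7151
G1 X134.8436 Y118.7445
G1 X136.3185 Y124.2488
M5
G0 X109.1689 Y157.3528
M3 S248
G1 X143.7660 Y157.3528 F3679
G1 X143.7660 Y94.8494
G1 X109.1689 Y94.8494
G1 X109.1689 Y157.3528
M5
G0 X124.4939 Y142.1958
M3 S248
G1 X119.0431 Y162.5385 F3679
G1 X104.1512 Y177.4304
G1 X83.8085 Y182.8812
G1 X63.4658 Y177.4304
G1 X48.5739 Y162.5385
G1 X43.1231 Y142.1958
G1 X48.5739 Y121.8531
G1 X63.4658 Y106.9612
G1 X83.8085 Y101.5104
G1 X104.1512 Y106.9612
G1 X119.0431 Y121.8531
G1 X124.4939 Y142.1958
M5
G0 X113.8591 Y101.7303
M3 S248
G1 X280.5986 Y23.1789 F3679
G1 X82.8848 Y33.8249
G1 X29.2502 Y163.7676
G1 X160.0141 Y59.8563
G1 X204.7589 Y33.9705
M5
G0 X0.0000 Y0.0000

viewBox `0 0 291.7087 192.6087` with mm width/height → 1 unit = 1 mm. Flip: y_m = 192.6087 − y_svg.

**Shape 1** — `<polygon>` regular polygon, stroke `#008000` → engrave (S248, F3679). Machine vertices: (214.2072,101.1609) → (220.7807,17.0648) → (144.6646,53.4200) → (214.2072,101.1609). Closed: final G1 returns to the first vertex.

**Shape 2** — `<circle>` circle, stroke `#008000` → engrave (S248, F3679). Machine vertices: (136.3185,124.2488) → (134.8436,129.7531) → (130.8142,133.7825) → (125.3099,135.2574) → (119.8056,133.7825) → (115.7762,129.7531) → (114.3013,124.2488) → (115.7762,118.7445) → (119.8056,114.7151) → (125.3099,113.2402) → (130.8142,114.7151) → (134.8436,118.7445) → (136.3185,124.2488). Closed: final G1 returns to the first vertex.

**Shape 3** — `<path>` rectangle, stroke `#008000` → engrave (S248, F3679). Machine vertices: (109.1689,157.3528) → (143.7660,157.3528) → (143.7660,94.8494) → (109.1689,94.8494) → (109.1689,157.3528). Closed: final G1 returns to the first vertex.

**Shape 4** — `<circle>` circle, stroke `#008000` → engrave (S248, F3679). Machine vertices: (124.4939,142.1958) → (119.0431,162.5385) → (104.1512,177.4304) → (83.8085,182.8812) → (63.4658,177.4304) → (48.5739,162.5385) → (43.1231,142.1958) → (48.5739,121.8531) → (63.4658,106.9612) → (83.8085,101.5104) → (104.1512,106.9612) → (119.0431,121.8531) → (124.4939,142.1958). Closed: final G1 returns to the first vertex.

**Shape 5** — `<polyline>` open polyline, stroke `#008000` → engrave (S248, F3679). Machine vertices: (113.8591,101.7303) → (280.5986,23.1789) → (82.8848,33.8249) → (29.2502,163.7676) → (160.0141,59.8563) → (204.7589,33.9705). Open path.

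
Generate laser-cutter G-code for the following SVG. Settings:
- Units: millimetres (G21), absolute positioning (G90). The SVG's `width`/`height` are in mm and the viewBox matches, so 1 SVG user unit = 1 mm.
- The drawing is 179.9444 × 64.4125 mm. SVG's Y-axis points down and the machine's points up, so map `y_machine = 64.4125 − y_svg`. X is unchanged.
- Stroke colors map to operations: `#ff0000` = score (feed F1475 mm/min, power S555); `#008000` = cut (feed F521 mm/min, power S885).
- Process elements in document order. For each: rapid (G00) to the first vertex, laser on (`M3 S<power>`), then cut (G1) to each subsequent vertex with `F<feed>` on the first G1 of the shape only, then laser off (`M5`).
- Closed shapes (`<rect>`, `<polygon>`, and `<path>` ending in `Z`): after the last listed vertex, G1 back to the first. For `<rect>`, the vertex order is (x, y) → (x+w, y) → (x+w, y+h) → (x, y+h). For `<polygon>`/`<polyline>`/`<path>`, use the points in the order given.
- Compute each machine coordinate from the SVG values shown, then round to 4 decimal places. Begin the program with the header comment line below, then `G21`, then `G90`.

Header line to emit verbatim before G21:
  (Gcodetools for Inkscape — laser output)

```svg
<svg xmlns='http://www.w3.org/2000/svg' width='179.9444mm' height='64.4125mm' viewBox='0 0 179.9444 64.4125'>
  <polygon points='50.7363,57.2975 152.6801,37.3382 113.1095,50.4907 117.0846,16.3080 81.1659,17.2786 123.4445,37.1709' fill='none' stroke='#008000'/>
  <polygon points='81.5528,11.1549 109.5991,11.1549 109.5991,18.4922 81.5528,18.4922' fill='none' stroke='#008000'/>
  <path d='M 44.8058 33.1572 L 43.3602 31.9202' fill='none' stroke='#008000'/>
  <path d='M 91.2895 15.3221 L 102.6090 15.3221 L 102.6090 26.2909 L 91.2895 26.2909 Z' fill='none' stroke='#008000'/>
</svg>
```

Since the viewBox matches the mm dimensions, user units are millimetres directly. The only transform is the Y-flip y_m = 64.4125 − y_svg.

Shape 1 is a closed polygon drawn with `<polygon>`. Its stroke #008000 means cut at S885, F521. After flipping Y the toolpath is (50.7363,7.1150) → (152.6801,27.0743) → (113.1095,13.9218) → (117.0846,48.1045) → (81.1659,47.1339) → (123.4445,27.2416) → (50.7363,7.1150), returning to the start.

Shape 2 is a rectangle drawn with `<polygon>`. Its stroke #008000 means cut at S885, F521. After flipping Y the toolpath is (81.5528,53.2576) → (109.5991,53.2576) → (109.5991,45.9203) → (81.5528,45.9203) → (81.5528,53.2576), returning to the start.

Shape 3 is a line segment drawn with `<path>`. Its stroke #008000 means cut at S885, F521. After flipping Y the toolpath is (44.8058,31.2553) → (43.3602,32.4923).

Shape 4 is a rectangle drawn with `<path>`. Its stroke #008000 means cut at S885, F521. After flipping Y the toolpath is (91.2895,49.0904) → (102.6090,49.0904) → (102.6090,38.1216) → (91.2895,38.1216) → (91.2895,49.0904), returning to the start.

(Gcodetools for Inkscape — laser output)
G21
G90
G00 X50.7363 Y7.1150
M3 S885
G1 X152.6801 Y27.0743 F521
G1 X113.1095 Y13.9218
G1 X117.0846 Y48.1045
G1 X81.1659 Y47.1339
G1 X123.4445 Y27.2416
G1 X50.7363 Y7.1150
M5
G00 X81.5528 Y53.2576
M3 S885
G1 X109.5991 Y53.2576 F521
G1 X109.5991 Y45.9203
G1 X81.5528 Y45.9203
G1 X81.5528 Y53.2576
M5
G00 X44.8058 Y31.2553
M3 S885
G1 X43.3602 Y32.4923 F521
M5
G00 X91.2895 Y49.0904
M3 S885
G1 X102.6090 Y49.0904 F521
G1 X102.6090 Y38.1216
G1 X91.2895 Y38.1216
G1 X91.2895 Y49.0904
M5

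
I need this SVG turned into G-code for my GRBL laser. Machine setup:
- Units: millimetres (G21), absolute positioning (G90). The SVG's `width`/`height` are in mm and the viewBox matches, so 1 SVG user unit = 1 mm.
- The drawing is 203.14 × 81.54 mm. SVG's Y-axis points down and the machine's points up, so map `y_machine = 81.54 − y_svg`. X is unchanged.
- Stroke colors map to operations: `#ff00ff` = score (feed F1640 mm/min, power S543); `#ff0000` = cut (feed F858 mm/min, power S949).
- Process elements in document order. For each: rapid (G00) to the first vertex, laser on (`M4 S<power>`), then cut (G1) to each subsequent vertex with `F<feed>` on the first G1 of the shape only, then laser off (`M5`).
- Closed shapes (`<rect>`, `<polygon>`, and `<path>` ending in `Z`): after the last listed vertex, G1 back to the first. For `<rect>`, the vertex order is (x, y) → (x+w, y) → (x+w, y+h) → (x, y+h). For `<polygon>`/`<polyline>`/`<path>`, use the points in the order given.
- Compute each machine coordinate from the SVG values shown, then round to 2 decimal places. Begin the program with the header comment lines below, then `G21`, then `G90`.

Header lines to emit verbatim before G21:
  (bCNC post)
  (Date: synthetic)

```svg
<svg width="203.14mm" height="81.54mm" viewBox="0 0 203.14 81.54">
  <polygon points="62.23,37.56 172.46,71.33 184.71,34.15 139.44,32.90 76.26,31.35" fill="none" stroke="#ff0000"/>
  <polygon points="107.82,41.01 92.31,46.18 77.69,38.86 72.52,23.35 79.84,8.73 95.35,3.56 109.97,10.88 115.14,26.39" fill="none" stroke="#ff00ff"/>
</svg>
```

(bCNC post)
(Date: synthetic)
G21
G90
G00 X62.23 Y43.98
M4 S949
G1 X172.46 Y10.21 F858
G1 X184.71 Y47.39
G1 X139.44 Y48.64
G1 X76.26 Y50.19
G1 X62.23 Y43.98
M5
G00 X107.82 Y40.53
M4 S543
G1 X92.31 Y35.36 F1640
G1 X77.69 Y42.68
G1 X72.52 Y58.19
G1 X79.84 Y72.81
G1 X95.35 Y77.98
G1 X109.97 Y70.66
G1 X115.14 Y55.15
G1 X107.82 Y40.53
M5

1 u = 1 mm; y_m = 81.54 − y.

[1] `<polygon>` closed polygon, #ff0000→cut S949 F858: (62.23,43.98) → (172.46,10.21) → (184.71,47.39) → (139.44,48.64) → (76.26,50.19) → (62.23,43.98) (closed)

[2] `<polygon>` regular polygon, #ff00ff→score S543 F1640: (107.82,40.53) → (92.31,35.36) → (77.69,42.68) → (72.52,58.19) → (79.84,72.81) → (95.35,77.98) → (109.97,70.66) → (115.14,55.15) → (107.82,40.53) (closed)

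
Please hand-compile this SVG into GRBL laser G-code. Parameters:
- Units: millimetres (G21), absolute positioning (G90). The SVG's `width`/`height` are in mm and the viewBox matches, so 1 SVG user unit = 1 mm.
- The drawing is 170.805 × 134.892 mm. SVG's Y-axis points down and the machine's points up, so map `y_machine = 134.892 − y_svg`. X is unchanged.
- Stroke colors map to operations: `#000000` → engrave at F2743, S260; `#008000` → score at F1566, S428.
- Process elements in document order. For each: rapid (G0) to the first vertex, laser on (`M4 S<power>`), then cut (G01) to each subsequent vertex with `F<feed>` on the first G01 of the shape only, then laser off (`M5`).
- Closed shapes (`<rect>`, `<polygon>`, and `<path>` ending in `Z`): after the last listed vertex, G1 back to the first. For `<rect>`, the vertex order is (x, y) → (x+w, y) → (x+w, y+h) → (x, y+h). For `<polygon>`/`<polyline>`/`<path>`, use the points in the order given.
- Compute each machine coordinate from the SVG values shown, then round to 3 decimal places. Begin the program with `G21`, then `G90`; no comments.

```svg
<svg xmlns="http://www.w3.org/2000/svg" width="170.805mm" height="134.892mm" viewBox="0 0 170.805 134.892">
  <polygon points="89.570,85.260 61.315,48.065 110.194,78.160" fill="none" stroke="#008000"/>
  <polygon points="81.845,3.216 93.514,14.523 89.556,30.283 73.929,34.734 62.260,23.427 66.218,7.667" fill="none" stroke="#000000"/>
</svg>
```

G21
G90
G0 X89.570 Y49.632
M4 S428
G01 X61.315 Y86.827 F1566
G01 X110.194 Y56.732
G01 X89.570 Y49.632
M5
G0 X81.845 Y131.676
M4 S260
G01 X93.514 Y120.369 F2743
G01 X89.556 Y104.609
G01 X73.929 Y100.158
G01 X62.260 Y111.465
G01 X66.218 Y127.225
G01 X81.845 Y131.676
M5

1 u = 1 mm; y_m = 134.892 − y.

[1] `<polygon>` closed polygon, #008000→score S428 F1566: (89.570,49.632) → (61.315,86.827) → (110.194,56.732) → (89.570,49.632) (closed)

[2] `<polygon>` regular polygon, #000000→engrave S260 F2743: (81.845,131.676) → (93.514,120.369) → (89.556,104.609) → (73.929,100.158) → (62.260,111.465) → (66.218,127.225) → (81.845,131.676) (closed)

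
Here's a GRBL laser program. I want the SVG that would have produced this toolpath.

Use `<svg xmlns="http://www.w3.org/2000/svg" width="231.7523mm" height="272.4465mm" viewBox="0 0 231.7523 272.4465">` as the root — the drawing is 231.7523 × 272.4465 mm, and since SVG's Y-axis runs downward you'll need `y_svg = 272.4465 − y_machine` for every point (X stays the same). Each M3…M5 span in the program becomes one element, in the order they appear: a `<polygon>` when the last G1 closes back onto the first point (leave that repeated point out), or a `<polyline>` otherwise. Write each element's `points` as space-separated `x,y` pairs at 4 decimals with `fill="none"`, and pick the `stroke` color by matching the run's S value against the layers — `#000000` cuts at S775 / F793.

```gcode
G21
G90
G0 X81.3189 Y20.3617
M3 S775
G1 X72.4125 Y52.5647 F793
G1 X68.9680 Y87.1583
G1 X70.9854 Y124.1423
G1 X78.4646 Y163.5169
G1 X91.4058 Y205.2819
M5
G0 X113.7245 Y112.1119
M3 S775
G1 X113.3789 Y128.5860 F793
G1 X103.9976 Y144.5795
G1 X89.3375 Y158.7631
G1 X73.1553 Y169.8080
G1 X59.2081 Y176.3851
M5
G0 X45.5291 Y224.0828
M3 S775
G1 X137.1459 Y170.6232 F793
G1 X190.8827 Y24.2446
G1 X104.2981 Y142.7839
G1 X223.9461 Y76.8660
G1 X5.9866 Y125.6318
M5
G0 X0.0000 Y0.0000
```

Machine Y-up, SVG Y-down with viewBox height 272.4465, so y_svg = 272.4465 − y_machine; X carries over. Every run uses S775, so all elements get stroke `#000000` (cut).

Run 1: The run is open, so emit a `<polyline>` with points (Y-flipped): 81.3189,252.0848 72.4125,219.8818 68.9680,185.2882 70.9854,148.3042 78.4646,108.9296 91.4058,67.1646.

Run 2: The run is open, so emit a `<polyline>` with points (Y-flipped): 113.7245,160.3346 113.3789,143.8605 103.9976,127.8670 89.3375,113.6834 73.1553,102.6385 59.2081,96.0614.

Run 3: The run is open, so emit a `<polyline>` with points (Y-flipped): 45.5291,48.3637 137.1459,101.8233 190.8827,248.2019 104.2981,129.6626 223.9461,195.5805 5.9866,146.8147.

<svg xmlns="http://www.w3.org/2000/svg" width="231.7523mm" height="272.4465mm" viewBox="0 0 231.7523 272.4465">
  <polyline points="81.3189,252.0848 72.4125,219.8818 68.9680,185.2882 70.9854,148.3042 78.4646,108.9296 91.4058,67.1646" fill="none" stroke="#000000"/>
  <polyline points="113.7245,160.3346 113.3789,143.8605 103.9976,127.8670 89.3375,113.6834 73.1553,102.6385 59.2081,96.0614" fill="none" stroke="#000000"/>
  <polyline points="45.5291,48.3637 137.1459,101.8233 190.8827,248.2019 104.2981,129.6626 223.9461,195.5805 5.9866,146.8147" fill="none" stroke="#000000"/>
</svg>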